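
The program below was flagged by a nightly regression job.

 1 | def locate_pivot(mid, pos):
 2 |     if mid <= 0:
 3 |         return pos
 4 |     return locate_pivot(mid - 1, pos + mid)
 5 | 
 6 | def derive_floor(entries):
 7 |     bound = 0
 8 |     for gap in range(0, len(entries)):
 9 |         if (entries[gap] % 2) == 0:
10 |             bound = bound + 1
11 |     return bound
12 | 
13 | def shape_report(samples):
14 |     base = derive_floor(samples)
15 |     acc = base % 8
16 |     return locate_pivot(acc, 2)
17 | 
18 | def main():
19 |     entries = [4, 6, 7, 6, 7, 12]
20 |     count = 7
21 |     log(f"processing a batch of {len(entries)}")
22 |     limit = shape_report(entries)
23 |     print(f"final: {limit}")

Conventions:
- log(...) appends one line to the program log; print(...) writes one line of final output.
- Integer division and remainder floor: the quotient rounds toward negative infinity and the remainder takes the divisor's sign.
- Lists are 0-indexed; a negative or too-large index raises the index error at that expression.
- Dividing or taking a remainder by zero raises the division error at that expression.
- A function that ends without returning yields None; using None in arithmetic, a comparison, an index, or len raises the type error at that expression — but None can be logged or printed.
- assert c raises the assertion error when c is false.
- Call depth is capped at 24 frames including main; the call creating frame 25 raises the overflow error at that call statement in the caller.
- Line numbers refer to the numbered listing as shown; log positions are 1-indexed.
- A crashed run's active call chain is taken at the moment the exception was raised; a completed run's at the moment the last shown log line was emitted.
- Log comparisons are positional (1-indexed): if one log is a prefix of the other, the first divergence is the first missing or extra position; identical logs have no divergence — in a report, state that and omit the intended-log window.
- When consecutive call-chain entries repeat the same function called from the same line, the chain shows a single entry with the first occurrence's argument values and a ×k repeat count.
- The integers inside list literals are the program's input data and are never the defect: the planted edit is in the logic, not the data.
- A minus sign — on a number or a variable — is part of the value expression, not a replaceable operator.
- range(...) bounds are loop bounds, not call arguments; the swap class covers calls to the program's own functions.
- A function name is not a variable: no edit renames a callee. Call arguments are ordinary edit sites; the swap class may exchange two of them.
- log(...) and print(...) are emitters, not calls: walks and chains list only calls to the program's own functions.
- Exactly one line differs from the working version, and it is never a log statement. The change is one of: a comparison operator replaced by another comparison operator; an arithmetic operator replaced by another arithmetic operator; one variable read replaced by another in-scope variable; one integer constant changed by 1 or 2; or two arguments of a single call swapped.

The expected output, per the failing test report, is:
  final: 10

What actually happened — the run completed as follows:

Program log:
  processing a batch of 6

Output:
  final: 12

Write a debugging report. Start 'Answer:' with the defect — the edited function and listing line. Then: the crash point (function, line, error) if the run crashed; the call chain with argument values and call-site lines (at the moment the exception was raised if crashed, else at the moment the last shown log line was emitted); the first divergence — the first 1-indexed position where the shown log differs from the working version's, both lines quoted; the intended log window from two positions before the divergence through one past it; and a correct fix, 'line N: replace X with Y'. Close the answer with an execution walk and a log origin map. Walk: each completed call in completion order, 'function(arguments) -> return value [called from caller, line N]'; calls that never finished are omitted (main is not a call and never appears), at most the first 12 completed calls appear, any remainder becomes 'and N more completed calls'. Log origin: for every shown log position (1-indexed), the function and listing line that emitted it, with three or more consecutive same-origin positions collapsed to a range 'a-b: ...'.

Answer: the defect is in shape_report at line 16.
Key observation: Every logged value matches the working version; the printed result is what differs.
Call chain: main.
First divergence: there is none — every log position agrees.
Execution walk:
  derive_floor([4, 6, 7, 6, 7, 12]) -> 4  [called from shape_report, line 14]
  locate_pivot(0, 12) -> 12  [called from locate_pivot, line 4]
  locate_pivot(1, 11) -> 12  [called from locate_pivot, line 4]
  locate_pivot(2, 9) -> 12  [called from locate_pivot, line 4]
  locate_pivot(3, 6) -> 12  [called from locate_pivot, line 4]
  locate_pivot(4, 2) -> 12  [called from shape_report, line 16]
  shape_report([4, 6, 7, 6, 7, 12]) -> 12  [called from main, line 22]
Log origins:
  1: emitted by main (line 21)
A correct fix: line 16: replace `2` with `0`.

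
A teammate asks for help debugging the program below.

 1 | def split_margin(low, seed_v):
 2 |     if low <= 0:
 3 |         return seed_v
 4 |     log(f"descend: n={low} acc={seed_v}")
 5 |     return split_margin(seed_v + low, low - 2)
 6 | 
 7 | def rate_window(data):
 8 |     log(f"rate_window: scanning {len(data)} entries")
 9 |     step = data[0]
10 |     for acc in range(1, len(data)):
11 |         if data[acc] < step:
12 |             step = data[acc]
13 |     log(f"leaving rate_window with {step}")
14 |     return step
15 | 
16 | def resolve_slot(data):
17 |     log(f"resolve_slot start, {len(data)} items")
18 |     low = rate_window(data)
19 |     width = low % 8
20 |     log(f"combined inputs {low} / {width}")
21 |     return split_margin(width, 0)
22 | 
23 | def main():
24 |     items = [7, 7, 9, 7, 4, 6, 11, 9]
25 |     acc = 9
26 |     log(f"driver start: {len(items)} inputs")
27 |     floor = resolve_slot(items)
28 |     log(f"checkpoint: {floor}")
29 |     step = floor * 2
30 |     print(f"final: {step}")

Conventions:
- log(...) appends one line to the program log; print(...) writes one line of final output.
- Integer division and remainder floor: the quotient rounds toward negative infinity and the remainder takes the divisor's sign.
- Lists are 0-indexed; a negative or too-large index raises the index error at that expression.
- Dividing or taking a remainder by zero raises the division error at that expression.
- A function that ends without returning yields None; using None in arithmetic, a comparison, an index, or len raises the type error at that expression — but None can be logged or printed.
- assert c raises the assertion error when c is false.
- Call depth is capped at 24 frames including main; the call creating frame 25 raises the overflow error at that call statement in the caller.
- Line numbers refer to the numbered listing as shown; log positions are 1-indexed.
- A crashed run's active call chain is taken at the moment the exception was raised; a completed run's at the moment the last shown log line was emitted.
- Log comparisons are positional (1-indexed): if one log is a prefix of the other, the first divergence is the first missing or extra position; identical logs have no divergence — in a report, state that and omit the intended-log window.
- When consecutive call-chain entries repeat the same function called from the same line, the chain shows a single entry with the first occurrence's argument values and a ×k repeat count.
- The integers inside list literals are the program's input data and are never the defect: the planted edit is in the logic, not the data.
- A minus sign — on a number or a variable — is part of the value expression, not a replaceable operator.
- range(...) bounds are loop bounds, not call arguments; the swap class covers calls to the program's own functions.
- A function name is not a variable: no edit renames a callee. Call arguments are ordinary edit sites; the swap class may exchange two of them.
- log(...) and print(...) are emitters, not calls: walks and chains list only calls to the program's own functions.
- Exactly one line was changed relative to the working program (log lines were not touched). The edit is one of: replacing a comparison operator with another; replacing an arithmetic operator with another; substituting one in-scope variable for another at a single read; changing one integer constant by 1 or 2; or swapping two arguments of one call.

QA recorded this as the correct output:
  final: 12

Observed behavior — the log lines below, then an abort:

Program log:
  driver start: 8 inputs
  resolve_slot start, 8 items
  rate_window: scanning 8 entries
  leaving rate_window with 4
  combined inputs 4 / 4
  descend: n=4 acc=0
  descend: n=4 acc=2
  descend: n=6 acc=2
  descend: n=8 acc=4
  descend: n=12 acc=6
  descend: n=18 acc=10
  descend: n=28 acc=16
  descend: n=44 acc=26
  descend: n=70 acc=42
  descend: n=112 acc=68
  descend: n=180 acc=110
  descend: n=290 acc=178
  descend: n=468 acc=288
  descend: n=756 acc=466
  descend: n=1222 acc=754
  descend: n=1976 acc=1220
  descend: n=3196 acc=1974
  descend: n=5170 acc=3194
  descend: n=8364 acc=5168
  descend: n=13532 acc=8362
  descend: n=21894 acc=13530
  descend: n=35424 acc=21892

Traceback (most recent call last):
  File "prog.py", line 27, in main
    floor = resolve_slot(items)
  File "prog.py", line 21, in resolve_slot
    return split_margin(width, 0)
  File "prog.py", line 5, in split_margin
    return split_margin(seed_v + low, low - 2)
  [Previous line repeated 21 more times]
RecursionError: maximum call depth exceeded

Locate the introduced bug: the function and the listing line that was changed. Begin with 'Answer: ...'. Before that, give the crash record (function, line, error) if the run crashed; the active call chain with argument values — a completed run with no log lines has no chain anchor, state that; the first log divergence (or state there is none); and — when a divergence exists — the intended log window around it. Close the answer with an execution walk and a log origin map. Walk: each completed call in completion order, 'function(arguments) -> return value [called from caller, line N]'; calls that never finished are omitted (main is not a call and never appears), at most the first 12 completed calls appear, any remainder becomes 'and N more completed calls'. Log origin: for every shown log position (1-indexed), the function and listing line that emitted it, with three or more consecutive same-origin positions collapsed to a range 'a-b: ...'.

Answer: the defect is in split_margin at line 5.
Core observation: Everything matches until log position 7, which reads 'descend: n=4 acc=2' in place of 'descend: n=2 acc=4'.
Crash: split_margin, line 5, RecursionError.
Call chain: main -> resolve_slot([7, 7, 9, 7, 4, 6, 11, 9]) (called at line 27) -> split_margin(4, 0) (called at line 21) -> split_margin(4, 2) (called at line 5) ×21.
First divergence: position 7 — shown 'descend: n=4 acc=2', intended 'descend: n=2 acc=4'.
Intended log window:
  5: combined inputs 4 / 4
  6: descend: n=4 acc=0
  7: descend: n=2 acc=4
  8: checkpoint: 6
Execution walk:
  rate_window([7, 7, 9, 7, 4, 6, 11, 9]) -> 4  [called from resolve_slot, line 18]
Log origin:
  1: logged in main at line 26
  2: logged in resolve_slot at line 17
  3: logged in rate_window at line 8
  4: logged in rate_window at line 13
  5: logged in resolve_slot at line 20
  6-27: logged in split_margin at line 4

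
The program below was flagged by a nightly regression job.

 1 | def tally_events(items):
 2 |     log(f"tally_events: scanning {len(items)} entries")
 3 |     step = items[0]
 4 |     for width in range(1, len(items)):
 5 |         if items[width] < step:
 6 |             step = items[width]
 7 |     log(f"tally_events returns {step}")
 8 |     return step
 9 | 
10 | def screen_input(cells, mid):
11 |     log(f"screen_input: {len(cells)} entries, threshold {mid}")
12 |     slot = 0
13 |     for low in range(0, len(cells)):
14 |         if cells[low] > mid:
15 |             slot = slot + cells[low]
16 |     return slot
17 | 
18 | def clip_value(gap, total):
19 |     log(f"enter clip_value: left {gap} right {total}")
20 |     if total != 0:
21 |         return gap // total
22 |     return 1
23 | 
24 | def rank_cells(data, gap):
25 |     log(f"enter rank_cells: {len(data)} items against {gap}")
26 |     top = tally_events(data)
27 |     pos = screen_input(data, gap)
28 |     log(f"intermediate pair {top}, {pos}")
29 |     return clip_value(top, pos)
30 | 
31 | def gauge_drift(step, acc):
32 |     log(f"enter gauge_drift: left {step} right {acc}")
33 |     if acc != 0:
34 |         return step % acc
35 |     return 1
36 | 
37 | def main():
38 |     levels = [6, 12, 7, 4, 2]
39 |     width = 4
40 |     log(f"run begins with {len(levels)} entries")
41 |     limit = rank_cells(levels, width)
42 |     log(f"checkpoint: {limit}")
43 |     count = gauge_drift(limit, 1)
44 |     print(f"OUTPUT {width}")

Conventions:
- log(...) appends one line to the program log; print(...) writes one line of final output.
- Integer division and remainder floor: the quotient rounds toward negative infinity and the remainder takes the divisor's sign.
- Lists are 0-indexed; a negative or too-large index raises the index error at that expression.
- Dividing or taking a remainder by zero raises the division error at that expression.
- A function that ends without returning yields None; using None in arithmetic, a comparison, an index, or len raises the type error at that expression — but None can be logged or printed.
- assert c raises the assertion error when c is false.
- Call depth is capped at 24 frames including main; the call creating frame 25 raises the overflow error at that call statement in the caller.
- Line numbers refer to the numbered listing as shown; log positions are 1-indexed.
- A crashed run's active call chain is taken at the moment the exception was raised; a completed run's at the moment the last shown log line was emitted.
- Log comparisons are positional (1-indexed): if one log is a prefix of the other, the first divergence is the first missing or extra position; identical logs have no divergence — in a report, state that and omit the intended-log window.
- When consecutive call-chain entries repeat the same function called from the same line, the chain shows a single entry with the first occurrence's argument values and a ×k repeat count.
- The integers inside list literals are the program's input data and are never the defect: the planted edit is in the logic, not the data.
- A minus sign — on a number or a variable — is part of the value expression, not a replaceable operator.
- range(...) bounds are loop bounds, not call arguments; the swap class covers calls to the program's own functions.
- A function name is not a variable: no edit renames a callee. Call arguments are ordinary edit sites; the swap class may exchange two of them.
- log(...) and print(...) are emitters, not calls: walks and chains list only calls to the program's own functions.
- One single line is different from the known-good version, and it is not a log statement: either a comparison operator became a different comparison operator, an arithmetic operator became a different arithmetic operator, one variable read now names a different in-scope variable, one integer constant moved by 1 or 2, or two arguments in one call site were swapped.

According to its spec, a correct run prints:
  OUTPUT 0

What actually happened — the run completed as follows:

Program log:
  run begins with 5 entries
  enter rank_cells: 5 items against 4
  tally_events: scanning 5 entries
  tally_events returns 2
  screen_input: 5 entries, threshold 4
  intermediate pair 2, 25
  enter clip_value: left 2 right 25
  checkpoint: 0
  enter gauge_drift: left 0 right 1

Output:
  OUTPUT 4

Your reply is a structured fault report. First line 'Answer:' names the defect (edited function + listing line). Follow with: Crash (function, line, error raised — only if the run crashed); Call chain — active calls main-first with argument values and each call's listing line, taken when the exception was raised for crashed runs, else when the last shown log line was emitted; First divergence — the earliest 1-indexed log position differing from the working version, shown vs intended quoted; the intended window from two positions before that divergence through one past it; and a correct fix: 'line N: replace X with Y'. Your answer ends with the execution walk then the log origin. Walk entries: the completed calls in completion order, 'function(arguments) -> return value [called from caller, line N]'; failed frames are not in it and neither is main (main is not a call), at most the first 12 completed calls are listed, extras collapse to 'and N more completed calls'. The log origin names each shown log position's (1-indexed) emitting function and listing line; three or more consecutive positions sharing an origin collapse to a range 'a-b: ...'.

Answer: the defect is in main at line 44.
Core observation: The logs agree in full; only the final output differs.
Call chain: main -> gauge_drift(0, 1) (called at line 43).
First divergence: none; the two logs match at every position.
Execution walk:
  tally_events([6, 12, 7, 4, 2]) -> 2  [called from rank_cells, line 26]
  screen_input([6, 12, 7, 4, 2], 4) -> 25  [called from rank_cells, line 27]
  clip_value(2, 25) -> 0  [called from rank_cells, line 29]
  rank_cells([6, 12, 7, 4, 2], 4) -> 0  [called from main, line 41]
  gauge_drift(0, 1) -> 0  [called from main, line 43]
Log line origins:
  1: logged in main at line 40
  2: logged in rank_cells at line 25
  3: logged in tally_events at line 2
  4: logged in tally_events at line 7
  5: logged in screen_input at line 11
  6: logged in rank_cells at line 28
  7: logged in clip_value at line 19
  8: logged in main at line 42
  9: logged in gauge_drift at line 32
A correct fix: line 44: replace `width` with `count`.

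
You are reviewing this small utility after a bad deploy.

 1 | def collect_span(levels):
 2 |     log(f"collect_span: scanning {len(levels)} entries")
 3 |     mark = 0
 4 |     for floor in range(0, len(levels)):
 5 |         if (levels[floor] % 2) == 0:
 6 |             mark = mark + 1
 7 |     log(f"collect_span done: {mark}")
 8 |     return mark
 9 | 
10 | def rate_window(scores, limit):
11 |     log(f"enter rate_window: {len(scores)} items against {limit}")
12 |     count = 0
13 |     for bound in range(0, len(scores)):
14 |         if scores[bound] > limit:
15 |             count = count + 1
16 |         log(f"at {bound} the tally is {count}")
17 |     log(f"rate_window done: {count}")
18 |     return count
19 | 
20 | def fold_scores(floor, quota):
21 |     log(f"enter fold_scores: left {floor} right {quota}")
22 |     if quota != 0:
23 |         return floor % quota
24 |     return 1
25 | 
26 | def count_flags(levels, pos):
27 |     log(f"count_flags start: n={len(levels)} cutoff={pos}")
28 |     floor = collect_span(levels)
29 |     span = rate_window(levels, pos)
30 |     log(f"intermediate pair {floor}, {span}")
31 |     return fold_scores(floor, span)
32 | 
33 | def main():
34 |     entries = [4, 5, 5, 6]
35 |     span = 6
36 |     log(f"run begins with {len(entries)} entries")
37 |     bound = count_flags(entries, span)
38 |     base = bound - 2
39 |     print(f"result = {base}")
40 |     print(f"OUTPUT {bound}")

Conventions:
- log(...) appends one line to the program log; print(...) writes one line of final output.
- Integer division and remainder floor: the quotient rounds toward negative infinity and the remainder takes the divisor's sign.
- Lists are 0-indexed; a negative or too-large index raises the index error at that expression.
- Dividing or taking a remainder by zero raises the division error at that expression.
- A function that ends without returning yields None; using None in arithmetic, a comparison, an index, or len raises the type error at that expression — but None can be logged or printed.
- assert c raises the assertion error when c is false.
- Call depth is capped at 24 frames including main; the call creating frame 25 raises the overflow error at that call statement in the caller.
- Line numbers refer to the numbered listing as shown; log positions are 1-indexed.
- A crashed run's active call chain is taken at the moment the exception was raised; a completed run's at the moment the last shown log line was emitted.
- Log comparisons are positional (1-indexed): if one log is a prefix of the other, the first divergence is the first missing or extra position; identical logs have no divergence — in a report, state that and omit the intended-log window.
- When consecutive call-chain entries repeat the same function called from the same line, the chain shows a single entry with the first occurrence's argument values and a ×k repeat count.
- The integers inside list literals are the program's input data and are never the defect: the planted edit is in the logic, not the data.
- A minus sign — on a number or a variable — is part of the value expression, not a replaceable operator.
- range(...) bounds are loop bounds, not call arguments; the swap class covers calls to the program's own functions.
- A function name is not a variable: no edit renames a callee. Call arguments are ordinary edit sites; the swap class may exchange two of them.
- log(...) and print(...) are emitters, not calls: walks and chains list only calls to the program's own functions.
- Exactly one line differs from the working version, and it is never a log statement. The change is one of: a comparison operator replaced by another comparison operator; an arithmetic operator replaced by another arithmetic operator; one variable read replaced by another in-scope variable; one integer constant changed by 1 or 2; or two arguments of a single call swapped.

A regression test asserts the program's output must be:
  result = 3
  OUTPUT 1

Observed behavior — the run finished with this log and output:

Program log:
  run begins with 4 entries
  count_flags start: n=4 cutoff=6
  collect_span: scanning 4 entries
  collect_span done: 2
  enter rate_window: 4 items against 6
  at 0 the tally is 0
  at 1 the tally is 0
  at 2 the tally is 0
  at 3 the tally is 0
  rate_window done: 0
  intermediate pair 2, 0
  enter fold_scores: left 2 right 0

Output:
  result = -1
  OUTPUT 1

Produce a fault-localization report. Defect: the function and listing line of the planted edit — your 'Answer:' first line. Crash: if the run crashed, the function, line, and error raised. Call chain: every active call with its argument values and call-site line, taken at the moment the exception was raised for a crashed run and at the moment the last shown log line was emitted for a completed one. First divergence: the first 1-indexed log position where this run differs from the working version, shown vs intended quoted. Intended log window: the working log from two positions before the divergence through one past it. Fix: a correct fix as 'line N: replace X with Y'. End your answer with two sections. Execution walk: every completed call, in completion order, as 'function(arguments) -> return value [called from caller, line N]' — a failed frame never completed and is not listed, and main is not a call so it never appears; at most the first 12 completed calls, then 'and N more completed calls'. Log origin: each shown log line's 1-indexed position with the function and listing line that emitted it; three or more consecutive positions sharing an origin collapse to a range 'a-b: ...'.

Answer: the defect is in main at line 38.
The tell: Log streams are identical — the defect surfaces only in the printed output.
Call chain: main -> count_flags([4, 5, 5, 6], 6) (called at line 37) -> fold_scores(2, 0) (called at line 31).
First divergence: none — the logs agree in full.
Execution walk:
  collect_span([4, 5, 5, 6]) -> 2  [called from count_flags, line 28]
  rate_window([4, 5, 5, 6], 6) -> 0  [called from count_flags, line 29]
  fold_scores(2, 0) -> 1  [called from count_flags, line 31]
  count_flags([4, 5, 5, 6], 6) -> 1  [called from main, line 37]
Log origin:
  1: emitted by main (line 36)
  2: emitted by count_flags (line 27)
  3: emitted by collect_span (line 2)
  4: emitted by collect_span (line 7)
  5: emitted by rate_window (line 11)
  6-9: emitted by rate_window (line 16)
  10: emitted by rate_window (line 17)
  11: emitted by count_flags (line 30)
  12: emitted by fold_scores (line 21)
A correct fix: line 38: replace `-` with `+`.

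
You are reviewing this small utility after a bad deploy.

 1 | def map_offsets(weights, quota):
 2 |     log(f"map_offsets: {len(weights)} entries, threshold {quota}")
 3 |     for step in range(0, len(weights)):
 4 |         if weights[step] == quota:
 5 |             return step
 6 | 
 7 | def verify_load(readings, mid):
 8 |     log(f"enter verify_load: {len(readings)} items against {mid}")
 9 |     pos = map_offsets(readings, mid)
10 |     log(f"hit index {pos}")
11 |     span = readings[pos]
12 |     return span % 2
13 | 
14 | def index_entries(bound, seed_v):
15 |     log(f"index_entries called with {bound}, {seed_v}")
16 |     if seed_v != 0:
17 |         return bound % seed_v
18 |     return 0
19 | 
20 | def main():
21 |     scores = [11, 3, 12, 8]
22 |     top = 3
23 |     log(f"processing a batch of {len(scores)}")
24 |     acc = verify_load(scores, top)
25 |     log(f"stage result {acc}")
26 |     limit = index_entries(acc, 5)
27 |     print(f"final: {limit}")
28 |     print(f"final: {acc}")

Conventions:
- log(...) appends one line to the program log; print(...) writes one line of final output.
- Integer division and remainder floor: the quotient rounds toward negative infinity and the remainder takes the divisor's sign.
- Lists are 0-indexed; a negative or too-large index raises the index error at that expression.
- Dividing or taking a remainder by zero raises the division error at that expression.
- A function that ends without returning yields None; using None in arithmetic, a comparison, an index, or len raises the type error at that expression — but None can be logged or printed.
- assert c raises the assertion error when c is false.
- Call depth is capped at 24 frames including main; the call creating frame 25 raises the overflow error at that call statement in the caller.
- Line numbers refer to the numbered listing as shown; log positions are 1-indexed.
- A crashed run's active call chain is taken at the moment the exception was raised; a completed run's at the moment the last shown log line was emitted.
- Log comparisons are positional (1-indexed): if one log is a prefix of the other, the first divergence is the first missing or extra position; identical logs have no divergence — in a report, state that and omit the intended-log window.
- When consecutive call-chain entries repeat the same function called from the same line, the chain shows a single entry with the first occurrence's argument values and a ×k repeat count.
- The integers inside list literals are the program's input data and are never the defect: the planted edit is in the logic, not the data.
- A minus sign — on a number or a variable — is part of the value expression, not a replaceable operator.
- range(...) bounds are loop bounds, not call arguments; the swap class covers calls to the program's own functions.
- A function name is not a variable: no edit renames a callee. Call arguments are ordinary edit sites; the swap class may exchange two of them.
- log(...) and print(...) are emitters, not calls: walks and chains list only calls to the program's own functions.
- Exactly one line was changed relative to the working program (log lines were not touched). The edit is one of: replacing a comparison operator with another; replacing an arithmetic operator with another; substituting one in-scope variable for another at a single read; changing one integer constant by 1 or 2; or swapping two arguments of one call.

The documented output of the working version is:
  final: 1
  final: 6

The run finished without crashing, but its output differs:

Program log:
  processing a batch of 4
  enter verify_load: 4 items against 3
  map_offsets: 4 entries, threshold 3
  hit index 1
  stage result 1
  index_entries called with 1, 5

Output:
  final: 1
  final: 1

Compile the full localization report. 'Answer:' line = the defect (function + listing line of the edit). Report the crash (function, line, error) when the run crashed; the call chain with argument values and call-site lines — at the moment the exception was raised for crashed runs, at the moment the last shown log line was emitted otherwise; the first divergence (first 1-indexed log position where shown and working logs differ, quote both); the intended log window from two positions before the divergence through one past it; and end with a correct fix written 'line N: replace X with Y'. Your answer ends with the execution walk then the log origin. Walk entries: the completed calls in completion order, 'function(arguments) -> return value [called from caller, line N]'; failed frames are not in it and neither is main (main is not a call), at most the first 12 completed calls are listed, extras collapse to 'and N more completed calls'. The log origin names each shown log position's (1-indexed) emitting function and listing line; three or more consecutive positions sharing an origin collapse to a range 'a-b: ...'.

Answer: the defect is in verify_load at line 12.
Core observation: Log line 5 is where behavior first shows: 'stage result 1' appears instead of 'stage result 6'.
Call chain: main -> index_entries(1, 5) (called at line 26).
First divergence: at position 5 the run shows 'stage result 1' where the working version logs 'stage result 6'.
Intended log window:
  3: map_offsets: 4 entries, threshold 3
  4: hit index 1
  5: stage result 6
  6: index_entries called with 6, 5
Execution walk:
  map_offsets([11, 3, 12, 8], 3) -> 1  [called from verify_load, line 9]
  verify_load([11, 3, 12, 8], 3) -> 1  [called from main, line 24]
  index_entries(1, 5) -> 1  [called from main, line 26]
Log line origins:
  1: from main, line 23
  2: from verify_load, line 8
  3: from map_offsets, line 2
  4: from verify_load, line 10
  5: from main, line 25
  6: from index_entries, line 15
A correct fix: line 12: replace `%` with `*`.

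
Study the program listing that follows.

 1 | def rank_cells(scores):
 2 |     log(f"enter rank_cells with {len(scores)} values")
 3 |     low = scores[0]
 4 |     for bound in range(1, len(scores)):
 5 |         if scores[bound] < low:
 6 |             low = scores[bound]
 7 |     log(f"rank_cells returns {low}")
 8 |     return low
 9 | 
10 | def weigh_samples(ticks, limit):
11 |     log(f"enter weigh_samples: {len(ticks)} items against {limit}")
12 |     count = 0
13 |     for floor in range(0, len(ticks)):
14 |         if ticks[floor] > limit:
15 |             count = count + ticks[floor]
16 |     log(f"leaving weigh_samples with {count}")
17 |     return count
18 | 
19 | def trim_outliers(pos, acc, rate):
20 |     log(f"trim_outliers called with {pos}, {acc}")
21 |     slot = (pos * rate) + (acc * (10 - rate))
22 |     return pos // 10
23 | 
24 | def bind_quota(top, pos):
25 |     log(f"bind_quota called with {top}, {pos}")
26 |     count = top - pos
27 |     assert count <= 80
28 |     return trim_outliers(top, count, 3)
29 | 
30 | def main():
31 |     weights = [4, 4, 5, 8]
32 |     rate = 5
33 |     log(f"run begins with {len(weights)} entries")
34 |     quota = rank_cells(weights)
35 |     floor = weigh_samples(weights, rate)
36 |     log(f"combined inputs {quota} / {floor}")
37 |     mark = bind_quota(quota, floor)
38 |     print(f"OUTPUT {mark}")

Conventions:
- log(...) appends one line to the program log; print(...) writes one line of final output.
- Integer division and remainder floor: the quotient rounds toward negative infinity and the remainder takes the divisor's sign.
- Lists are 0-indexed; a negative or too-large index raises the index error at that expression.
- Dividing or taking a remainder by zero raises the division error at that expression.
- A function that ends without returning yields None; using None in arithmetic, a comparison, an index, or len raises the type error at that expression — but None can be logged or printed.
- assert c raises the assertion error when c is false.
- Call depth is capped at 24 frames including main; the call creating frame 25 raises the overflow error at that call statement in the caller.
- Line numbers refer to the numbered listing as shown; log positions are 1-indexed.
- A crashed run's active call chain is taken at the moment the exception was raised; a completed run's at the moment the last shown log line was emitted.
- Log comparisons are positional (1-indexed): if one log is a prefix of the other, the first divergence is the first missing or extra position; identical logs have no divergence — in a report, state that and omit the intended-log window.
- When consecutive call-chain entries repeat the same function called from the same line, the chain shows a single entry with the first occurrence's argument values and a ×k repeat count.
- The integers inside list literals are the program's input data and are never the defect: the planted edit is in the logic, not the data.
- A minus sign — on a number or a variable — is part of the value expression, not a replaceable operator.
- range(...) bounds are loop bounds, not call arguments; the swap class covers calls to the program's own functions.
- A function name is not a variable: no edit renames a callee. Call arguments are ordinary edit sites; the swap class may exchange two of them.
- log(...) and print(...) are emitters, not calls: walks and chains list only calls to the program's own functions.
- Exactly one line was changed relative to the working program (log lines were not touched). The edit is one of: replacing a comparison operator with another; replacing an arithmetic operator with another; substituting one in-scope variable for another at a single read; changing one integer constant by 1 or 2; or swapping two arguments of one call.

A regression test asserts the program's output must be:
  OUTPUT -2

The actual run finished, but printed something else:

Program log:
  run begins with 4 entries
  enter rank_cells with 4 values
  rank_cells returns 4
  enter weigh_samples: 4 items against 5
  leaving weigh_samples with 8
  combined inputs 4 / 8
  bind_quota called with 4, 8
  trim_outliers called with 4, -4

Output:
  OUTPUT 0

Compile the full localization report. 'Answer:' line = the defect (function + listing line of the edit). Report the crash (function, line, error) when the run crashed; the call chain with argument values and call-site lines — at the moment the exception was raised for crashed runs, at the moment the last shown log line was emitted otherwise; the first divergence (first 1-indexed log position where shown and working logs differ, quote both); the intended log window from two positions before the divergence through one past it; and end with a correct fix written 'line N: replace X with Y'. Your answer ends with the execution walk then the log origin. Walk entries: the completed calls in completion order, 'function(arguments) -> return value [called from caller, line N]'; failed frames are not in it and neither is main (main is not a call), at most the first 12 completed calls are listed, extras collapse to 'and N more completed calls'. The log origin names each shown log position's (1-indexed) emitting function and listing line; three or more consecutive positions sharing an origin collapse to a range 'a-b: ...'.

Answer: the defect is in trim_outliers at line 22.
The tell: Every logged value matches the working version; the printed result is what differs.
Call chain: main -> bind_quota(4, 8) (called at line 37) -> trim_outliers(4, -4, 3) (called at line 28).
First divergence: none — the logs agree in full.
Execution walk:
  rank_cells([4, 4, 5, 8]) -> 4  [called from main, line 34]
  weigh_samples([4, 4, 5, 8], 5) -> 8  [called from main, line 35]
  trim_outliers(4, -4, 3) -> 0  [called from bind_quota, line 28]
  bind_quota(4, 8) -> 0  [called from main, line 37]
Log origins:
  1: from main, line 33
  2: from rank_cells, line 2
  3: from rank_cells, line 7
  4: from weigh_samples, line 11
  5: from weigh_samples, line 16
  6: from main, line 36
  7: from bind_quota, line 25
  8: from trim_outliers, line 20
A correct fix: line 22: replace `pos` with `slot`.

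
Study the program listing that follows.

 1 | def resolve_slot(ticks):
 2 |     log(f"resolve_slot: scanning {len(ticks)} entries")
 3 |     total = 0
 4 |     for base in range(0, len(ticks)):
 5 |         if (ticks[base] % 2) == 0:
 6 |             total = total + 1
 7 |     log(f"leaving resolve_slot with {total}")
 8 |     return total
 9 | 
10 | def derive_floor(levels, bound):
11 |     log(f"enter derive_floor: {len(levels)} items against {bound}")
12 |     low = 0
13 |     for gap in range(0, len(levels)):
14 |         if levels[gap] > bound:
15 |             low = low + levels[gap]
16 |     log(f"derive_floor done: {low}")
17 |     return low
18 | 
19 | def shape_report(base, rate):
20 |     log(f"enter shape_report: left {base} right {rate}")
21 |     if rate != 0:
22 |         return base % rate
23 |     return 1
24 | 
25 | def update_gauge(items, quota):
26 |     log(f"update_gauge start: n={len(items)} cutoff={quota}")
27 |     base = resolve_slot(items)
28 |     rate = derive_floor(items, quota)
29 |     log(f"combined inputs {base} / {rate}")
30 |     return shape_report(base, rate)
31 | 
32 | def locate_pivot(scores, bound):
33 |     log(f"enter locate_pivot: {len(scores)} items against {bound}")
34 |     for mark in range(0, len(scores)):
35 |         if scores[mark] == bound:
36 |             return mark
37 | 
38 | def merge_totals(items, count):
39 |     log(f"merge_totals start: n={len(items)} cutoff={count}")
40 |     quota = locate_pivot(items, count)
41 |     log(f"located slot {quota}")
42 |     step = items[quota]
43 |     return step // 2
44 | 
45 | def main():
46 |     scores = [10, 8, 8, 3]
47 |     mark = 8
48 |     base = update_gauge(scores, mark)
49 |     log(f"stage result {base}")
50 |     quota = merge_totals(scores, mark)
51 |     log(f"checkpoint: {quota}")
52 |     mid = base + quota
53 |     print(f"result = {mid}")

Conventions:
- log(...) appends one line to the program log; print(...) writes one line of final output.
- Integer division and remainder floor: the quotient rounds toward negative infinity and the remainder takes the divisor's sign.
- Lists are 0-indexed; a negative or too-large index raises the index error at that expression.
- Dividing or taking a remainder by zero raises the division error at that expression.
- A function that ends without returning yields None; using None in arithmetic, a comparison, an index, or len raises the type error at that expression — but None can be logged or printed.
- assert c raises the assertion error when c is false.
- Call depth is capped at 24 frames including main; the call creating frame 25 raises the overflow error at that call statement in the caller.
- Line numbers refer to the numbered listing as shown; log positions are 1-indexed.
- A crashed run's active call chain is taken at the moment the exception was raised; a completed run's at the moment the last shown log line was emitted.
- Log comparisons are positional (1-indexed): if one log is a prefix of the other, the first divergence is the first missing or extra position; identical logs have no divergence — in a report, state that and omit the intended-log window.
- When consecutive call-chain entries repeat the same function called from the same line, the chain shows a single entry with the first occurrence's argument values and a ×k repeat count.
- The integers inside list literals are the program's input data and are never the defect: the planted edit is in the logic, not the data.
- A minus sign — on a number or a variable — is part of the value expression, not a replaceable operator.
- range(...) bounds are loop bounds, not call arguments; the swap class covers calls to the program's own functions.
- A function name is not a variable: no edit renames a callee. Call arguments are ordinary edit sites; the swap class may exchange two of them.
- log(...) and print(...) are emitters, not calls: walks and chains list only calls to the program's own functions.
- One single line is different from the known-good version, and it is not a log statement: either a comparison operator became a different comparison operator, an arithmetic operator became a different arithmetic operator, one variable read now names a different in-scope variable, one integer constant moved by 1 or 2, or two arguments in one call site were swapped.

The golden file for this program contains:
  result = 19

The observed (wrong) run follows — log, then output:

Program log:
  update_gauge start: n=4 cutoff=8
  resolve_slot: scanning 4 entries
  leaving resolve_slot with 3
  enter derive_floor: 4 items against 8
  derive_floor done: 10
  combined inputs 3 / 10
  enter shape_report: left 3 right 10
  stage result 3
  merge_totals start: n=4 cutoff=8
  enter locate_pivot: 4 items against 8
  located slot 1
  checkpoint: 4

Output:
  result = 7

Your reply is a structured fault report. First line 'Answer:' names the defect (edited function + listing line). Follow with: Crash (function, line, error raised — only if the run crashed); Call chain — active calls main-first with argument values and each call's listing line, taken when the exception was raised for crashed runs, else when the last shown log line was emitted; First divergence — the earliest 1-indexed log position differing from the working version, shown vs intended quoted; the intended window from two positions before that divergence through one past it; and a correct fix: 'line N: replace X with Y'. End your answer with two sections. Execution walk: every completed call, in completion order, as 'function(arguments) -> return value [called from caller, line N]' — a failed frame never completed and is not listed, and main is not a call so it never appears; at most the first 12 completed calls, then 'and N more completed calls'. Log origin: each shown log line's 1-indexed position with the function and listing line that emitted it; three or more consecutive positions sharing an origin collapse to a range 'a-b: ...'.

Answer: the defect is in merge_totals at line 43.
Key fact: At log position 12 the runs split — shown 'checkpoint: 4', but the working version logs 'checkpoint: 16'.
Call chain: main.
First divergence: position 12 — the shown line 'checkpoint: 4' should read 'checkpoint: 16'.
Intended log window:
  10: enter locate_pivot: 4 items against 8
  11: located slot 1
  12: checkpoint: 16
Execution walk:
  resolve_slot([10, 8, 8, 3]) -> 3  [called from update_gauge, line 27]
  derive_floor([10, 8, 8, 3], 8) -> 10  [called from update_gauge, line 28]
  shape_report(3, 10) -> 3  [called from update_gauge, line 30]
  update_gauge([10, 8, 8, 3], 8) -> 3  [called from main, line 48]
  locate_pivot([10, 8, 8, 3], 8) -> 1  [called from merge_totals, line 40]
  merge_totals([10, 8, 8, 3], 8) -> 4  [called from main, line 50]
Log line origins:
  1 — update_gauge, line 26
  2 — resolve_slot, line 2
  3 — resolve_slot, line 7
  4 — derive_floor, line 11
  5 — derive_floor, line 16
  6 — update_gauge, line 29
  7 — shape_report, line 20
  8 — main, line 49
  9 — merge_totals, line 39
  10 — locate_pivot, line 33
  11 — merge_totals, line 41
  12 — main, line 51
A correct fix: line 43: replace `//` with `*`.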